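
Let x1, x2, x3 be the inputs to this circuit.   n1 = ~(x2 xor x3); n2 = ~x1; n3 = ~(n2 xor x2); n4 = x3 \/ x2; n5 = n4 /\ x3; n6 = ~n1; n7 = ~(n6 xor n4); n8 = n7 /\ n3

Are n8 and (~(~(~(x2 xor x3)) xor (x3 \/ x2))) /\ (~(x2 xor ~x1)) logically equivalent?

Yes

n1 = ~(x2 xor x3)
n2 = ~x1
n3 = ~(n2 xor x2) = ~(~x1 xor x2)
n4 = x3 \/ x2
n6 = ~n1 = ~(~(x2 xor x3))
n7 = ~(n6 xor n4) = ~(~(~(x2 xor x3)) xor (x3 \/ x2))
n8 = n7 /\ n3 = (~(~(~(x2 xor x3)) xor (x3 \/ x2))) /\ (~(~x1 xor x2))
At x1=0, x2=0, x3=0: circuit gives 0, formula gives 0.
At x1=0, x2=1, x3=0: circuit gives 1, formula gives 1.
Agrees on all 8 inputs.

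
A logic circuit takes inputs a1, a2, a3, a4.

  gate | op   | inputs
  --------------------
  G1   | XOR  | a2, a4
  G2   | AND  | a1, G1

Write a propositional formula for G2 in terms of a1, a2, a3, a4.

G1 = a2 XOR a4
G2 = a1 AND G1 = a1 AND (a2 XOR a4)

a1 AND (a2 XOR a4)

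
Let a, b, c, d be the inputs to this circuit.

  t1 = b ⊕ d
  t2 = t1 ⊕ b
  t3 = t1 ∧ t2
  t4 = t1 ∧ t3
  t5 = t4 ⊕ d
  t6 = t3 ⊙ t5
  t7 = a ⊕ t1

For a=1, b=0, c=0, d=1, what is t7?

0

t1 = 0 ⊕ 1 = 1
t7 = 1 ⊕ 1 = 0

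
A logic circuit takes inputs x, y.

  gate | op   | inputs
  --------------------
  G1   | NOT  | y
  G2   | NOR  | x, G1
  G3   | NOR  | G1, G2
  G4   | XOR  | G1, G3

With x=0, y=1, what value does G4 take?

G1 = NOT 1 = 0
G2 = 0 NOR 0 = 1
G3 = 0 NOR 1 = 0
G4 = 0 XOR 0 = 0

0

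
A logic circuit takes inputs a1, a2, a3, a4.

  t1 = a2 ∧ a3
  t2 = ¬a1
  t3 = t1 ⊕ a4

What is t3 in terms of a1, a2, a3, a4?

(a2 ∧ a3) ⊕ a4

t1 = a2 ∧ a3
t3 = t1 ⊕ a4 = (a2 ∧ a3) ⊕ a4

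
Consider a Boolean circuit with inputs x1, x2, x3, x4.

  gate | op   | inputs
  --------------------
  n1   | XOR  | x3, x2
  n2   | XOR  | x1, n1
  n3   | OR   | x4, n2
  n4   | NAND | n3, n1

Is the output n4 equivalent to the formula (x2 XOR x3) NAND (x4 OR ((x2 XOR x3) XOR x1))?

n1 = x3 XOR x2
n2 = x1 XOR n1 = x1 XOR (x3 XOR x2)
n3 = x4 OR n2 = x4 OR (x1 XOR (x3 XOR x2))
n4 = n3 NAND n1 = (x4 OR (x1 XOR (x3 XOR x2))) NAND (x3 XOR x2)
At x1=0, x2=0, x3=1, x4=0: circuit gives 0, formula gives 0.
At x1=0, x2=0, x3=0, x4=0: circuit gives 1, formula gives 1.
Agrees on all 16 inputs.

Yes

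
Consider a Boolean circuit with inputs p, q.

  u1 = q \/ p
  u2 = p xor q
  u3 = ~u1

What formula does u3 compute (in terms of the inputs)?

~(q \/ p)

u1 = q \/ p
u3 = ~u1 = ~(q \/ p)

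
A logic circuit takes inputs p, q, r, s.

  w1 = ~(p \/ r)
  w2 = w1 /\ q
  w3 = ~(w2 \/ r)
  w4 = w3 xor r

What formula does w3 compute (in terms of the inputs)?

w1 = ~(p \/ r)
w2 = w1 /\ q = (~(p \/ r)) /\ q
w3 = ~(w2 \/ r) = ~(((~(p \/ r)) /\ q) \/ r)

~(((~(p \/ r)) /\ q) \/ r)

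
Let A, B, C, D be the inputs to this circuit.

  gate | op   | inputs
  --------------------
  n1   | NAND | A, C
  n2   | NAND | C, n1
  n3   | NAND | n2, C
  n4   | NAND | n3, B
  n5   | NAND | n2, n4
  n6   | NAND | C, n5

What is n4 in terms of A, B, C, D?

((C NAND (A NAND C)) NAND C) NAND B

n1 = A NAND C
n2 = C NAND n1 = C NAND (A NAND C)
n3 = n2 NAND C = (C NAND (A NAND C)) NAND C
n4 = n3 NAND B = ((C NAND (A NAND C)) NAND C) NAND B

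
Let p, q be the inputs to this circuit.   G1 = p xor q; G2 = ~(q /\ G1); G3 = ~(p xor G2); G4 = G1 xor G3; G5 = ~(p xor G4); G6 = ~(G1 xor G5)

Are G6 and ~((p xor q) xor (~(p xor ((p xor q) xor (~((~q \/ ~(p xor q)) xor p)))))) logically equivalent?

G1 = p xor q
G2 = ~(q /\ G1) = ~(q /\ (p xor q))
G3 = ~(p xor G2) = ~(p xor (~(q /\ (p xor q))))
G4 = G1 xor G3 = (p xor q) xor (~(p xor (~(q /\ (p xor q)))))
G5 = ~(p xor G4) = ~(p xor ((p xor q) xor (~(p xor (~(q /\ (p xor q)))))))
G6 = ~(G1 xor G5) = ~((p xor q) xor (~(p xor ((p xor q) xor (~(p xor (~(q /\ (p xor q)))))))))
At p=0, q=0: circuit gives 0, formula gives 0.
At p=0, q=1: circuit gives 1, formula gives 1.
Agrees on all 4 inputs.

Yes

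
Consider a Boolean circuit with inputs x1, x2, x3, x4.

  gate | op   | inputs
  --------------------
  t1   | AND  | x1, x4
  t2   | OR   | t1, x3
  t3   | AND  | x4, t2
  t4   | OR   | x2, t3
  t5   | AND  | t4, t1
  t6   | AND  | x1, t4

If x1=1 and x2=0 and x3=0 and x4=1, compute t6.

1

t1 = 1 AND 1 = 1
t2 = 1 OR 0 = 1
t3 = 1 AND 1 = 1
t4 = 0 OR 1 = 1
t6 = 1 AND 1 = 1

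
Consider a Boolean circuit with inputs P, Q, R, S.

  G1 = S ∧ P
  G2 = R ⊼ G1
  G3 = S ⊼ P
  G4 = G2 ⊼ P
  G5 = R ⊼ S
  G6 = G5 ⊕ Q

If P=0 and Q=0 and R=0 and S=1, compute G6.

1

G5 = 0 ⊼ 1 = 1
G6 = 1 ⊕ 0 = 1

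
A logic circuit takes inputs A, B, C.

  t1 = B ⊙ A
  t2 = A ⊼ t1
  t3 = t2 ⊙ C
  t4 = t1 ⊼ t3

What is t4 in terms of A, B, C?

t1 = B ⊙ A
t2 = A ⊼ t1 = A ⊼ (B ⊙ A)
t3 = t2 ⊙ C = (A ⊼ (B ⊙ A)) ⊙ C
t4 = t1 ⊼ t3 = (B ⊙ A) ⊼ ((A ⊼ (B ⊙ A)) ⊙ C)

(B ⊙ A) ⊼ ((A ⊼ (B ⊙ A)) ⊙ C)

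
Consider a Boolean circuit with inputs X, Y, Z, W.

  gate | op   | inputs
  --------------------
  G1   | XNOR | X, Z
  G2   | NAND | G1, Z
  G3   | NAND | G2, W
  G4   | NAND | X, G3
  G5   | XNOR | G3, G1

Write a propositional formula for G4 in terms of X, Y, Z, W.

X NAND (((X XNOR Z) NAND Z) NAND W)

G1 = X XNOR Z
G2 = G1 NAND Z = (X XNOR Z) NAND Z
G3 = G2 NAND W = ((X XNOR Z) NAND Z) NAND W
G4 = X NAND G3 = X NAND (((X XNOR Z) NAND Z) NAND W)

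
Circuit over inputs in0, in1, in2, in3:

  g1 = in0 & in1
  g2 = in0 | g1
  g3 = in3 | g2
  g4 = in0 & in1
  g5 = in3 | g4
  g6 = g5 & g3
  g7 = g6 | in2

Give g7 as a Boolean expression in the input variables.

((in3 | (in0 & in1)) & (in3 | (in0 | (in0 & in1)))) | in2

g1 = in0 & in1
g2 = in0 | g1 = in0 | (in0 & in1)
g3 = in3 | g2 = in3 | (in0 | (in0 & in1))
g4 = in0 & in1
g5 = in3 | g4 = in3 | (in0 & in1)
g6 = g5 & g3 = (in3 | (in0 & in1)) & (in3 | (in0 | (in0 & in1)))
g7 = g6 | in2 = ((in3 | (in0 & in1)) & (in3 | (in0 | (in0 & in1)))) | in2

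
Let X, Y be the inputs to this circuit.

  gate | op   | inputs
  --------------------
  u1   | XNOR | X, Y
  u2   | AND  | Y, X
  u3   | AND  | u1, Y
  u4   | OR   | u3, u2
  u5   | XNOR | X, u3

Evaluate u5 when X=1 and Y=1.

u1 = 1 XNOR 1 = 1
u3 = 1 AND 1 = 1
u5 = 1 XNOR 1 = 1

1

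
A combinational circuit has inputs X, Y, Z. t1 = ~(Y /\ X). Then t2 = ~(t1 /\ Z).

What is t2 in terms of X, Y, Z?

t1 = ~(Y /\ X)
t2 = ~(t1 /\ Z) = ~((~(Y /\ X)) /\ Z)

~((~(Y /\ X)) /\ Z)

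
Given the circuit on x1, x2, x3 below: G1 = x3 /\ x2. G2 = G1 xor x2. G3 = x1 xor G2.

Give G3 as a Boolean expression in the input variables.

x1 xor ((x3 /\ x2) xor x2)

G1 = x3 /\ x2
G2 = G1 xor x2 = (x3 /\ x2) xor x2
G3 = x1 xor G2 = x1 xor ((x3 /\ x2) xor x2)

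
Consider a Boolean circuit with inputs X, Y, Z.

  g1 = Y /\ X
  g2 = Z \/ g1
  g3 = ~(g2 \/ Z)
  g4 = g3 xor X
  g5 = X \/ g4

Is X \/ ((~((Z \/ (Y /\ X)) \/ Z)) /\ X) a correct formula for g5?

No

g1 = Y /\ X
g2 = Z \/ g1 = Z \/ (Y /\ X)
g3 = ~(g2 \/ Z) = ~((Z \/ (Y /\ X)) \/ Z)
g4 = g3 xor X = (~((Z \/ (Y /\ X)) \/ Z)) xor X
g5 = X \/ g4 = X \/ ((~((Z \/ (Y /\ X)) \/ Z)) xor X)
At X=0, Y=0, Z=0: circuit gives 1, formula gives 0.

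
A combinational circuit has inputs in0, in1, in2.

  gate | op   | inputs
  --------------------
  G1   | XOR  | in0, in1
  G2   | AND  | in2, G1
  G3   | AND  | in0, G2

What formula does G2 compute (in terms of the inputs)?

in2 AND (in0 XOR in1)

G1 = in0 XOR in1
G2 = in2 AND G1 = in2 AND (in0 XOR in1)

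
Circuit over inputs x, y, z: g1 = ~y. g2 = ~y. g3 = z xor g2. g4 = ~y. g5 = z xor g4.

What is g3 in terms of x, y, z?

z xor ~y

g2 = ~y
g3 = z xor g2 = z xor ~y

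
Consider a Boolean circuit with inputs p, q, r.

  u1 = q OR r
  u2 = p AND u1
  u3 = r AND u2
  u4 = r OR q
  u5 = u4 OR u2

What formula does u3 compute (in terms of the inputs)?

r AND (p AND (q OR r))

u1 = q OR r
u2 = p AND u1 = p AND (q OR r)
u3 = r AND u2 = r AND (p AND (q OR r))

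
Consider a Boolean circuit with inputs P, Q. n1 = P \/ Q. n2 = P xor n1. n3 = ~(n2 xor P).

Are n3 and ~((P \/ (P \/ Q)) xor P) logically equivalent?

No

n1 = P \/ Q
n2 = P xor n1 = P xor (P \/ Q)
n3 = ~(n2 xor P) = ~((P xor (P \/ Q)) xor P)
At P=1, Q=0: circuit gives 0, formula gives 1.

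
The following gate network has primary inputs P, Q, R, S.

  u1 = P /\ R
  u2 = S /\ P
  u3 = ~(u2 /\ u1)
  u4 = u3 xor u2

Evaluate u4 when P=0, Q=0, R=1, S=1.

1

u1 = 0 /\ 1 = 0
u2 = 1 /\ 0 = 0
u3 = ~(0 /\ 0) = 1
u4 = 1 xor 0 = 1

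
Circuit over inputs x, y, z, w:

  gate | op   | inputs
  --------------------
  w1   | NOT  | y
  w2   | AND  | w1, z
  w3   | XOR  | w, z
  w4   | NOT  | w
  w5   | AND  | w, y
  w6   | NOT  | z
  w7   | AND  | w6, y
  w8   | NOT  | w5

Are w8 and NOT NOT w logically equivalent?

No

w5 = w AND y
w8 = NOT w5 = NOT (w AND y)
At x=0, y=0, z=0, w=0: circuit gives 1, formula gives 0.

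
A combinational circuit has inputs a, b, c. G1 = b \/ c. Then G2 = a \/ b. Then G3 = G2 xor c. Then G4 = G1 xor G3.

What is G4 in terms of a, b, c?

G1 = b \/ c
G2 = a \/ b
G3 = G2 xor c = (a \/ b) xor c
G4 = G1 xor G3 = (b \/ c) xor ((a \/ b) xor c)

(b \/ c) xor ((a \/ b) xor c)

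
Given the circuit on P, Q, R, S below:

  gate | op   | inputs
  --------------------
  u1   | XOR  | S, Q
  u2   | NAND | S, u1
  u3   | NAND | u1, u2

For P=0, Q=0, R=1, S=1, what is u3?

1

u1 = 1 XOR 0 = 1
u2 = 1 NAND 1 = 0
u3 = 1 NAND 0 = 1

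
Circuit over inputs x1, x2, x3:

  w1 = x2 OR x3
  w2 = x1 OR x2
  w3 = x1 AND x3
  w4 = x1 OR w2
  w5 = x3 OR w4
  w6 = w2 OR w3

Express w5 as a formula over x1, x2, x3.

x3 OR (x1 OR (x1 OR x2))

w2 = x1 OR x2
w4 = x1 OR w2 = x1 OR (x1 OR x2)
w5 = x3 OR w4 = x3 OR (x1 OR (x1 OR x2))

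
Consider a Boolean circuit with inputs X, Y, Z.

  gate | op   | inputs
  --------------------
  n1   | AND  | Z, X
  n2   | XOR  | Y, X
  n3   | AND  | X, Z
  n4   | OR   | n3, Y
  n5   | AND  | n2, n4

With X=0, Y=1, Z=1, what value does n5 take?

n2 = 1 XOR 0 = 1
n3 = 0 AND 1 = 0
n4 = 0 OR 1 = 1
n5 = 1 AND 1 = 1

1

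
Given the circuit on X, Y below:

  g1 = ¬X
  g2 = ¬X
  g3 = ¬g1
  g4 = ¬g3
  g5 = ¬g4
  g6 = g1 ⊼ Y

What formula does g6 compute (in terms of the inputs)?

g1 = ¬X
g6 = g1 ⊼ Y = ¬X ⊼ Y

¬X ⊼ Y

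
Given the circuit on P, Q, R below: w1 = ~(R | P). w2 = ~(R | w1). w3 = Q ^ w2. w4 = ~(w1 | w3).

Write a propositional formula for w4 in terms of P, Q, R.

w1 = ~(R | P)
w2 = ~(R | w1) = ~(R | (~(R | P)))
w3 = Q ^ w2 = Q ^ (~(R | (~(R | P))))
w4 = ~(w1 | w3) = ~((~(R | P)) | (Q ^ (~(R | (~(R | P))))))

~((~(R | P)) | (Q ^ (~(R | (~(R | P))))))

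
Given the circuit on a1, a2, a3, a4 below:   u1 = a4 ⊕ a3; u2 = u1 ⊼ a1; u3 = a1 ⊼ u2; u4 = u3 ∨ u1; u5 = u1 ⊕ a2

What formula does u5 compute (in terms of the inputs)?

u1 = a4 ⊕ a3
u5 = u1 ⊕ a2 = (a4 ⊕ a3) ⊕ a2

(a4 ⊕ a3) ⊕ a2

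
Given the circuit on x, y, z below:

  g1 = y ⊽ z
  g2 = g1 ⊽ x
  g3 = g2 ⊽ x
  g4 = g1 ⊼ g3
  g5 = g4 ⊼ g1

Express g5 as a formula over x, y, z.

g1 = y ⊽ z
g2 = g1 ⊽ x = (y ⊽ z) ⊽ x
g3 = g2 ⊽ x = ((y ⊽ z) ⊽ x) ⊽ x
g4 = g1 ⊼ g3 = (y ⊽ z) ⊼ (((y ⊽ z) ⊽ x) ⊽ x)
g5 = g4 ⊼ g1 = ((y ⊽ z) ⊼ (((y ⊽ z) ⊽ x) ⊽ x)) ⊼ (y ⊽ z)

((y ⊽ z) ⊼ (((y ⊽ z) ⊽ x) ⊽ x)) ⊼ (y ⊽ z)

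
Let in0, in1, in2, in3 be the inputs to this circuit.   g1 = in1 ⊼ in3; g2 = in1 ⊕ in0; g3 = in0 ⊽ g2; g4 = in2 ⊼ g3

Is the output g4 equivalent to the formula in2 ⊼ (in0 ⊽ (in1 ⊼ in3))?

g2 = in1 ⊕ in0
g3 = in0 ⊽ g2 = in0 ⊽ (in1 ⊕ in0)
g4 = in2 ⊼ g3 = in2 ⊼ (in0 ⊽ (in1 ⊕ in0))
At in0=0, in1=0, in2=1, in3=0: circuit gives 0, formula gives 1.

No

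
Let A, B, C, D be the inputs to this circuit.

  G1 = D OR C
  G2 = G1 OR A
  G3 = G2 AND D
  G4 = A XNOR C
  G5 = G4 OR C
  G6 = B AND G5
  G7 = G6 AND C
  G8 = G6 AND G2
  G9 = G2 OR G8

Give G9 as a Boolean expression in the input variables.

((D OR C) OR A) OR ((B AND ((A XNOR C) OR C)) AND ((D OR C) OR A))

G1 = D OR C
G2 = G1 OR A = (D OR C) OR A
G4 = A XNOR C
G5 = G4 OR C = (A XNOR C) OR C
G6 = B AND G5 = B AND ((A XNOR C) OR C)
G8 = G6 AND G2 = (B AND ((A XNOR C) OR C)) AND ((D OR C) OR A)
G9 = G2 OR G8 = ((D OR C) OR A) OR ((B AND ((A XNOR C) OR C)) AND ((D OR C) OR A))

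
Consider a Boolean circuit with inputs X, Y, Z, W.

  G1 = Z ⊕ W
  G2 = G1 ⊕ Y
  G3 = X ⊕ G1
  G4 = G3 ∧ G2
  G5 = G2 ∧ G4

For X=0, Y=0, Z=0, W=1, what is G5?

1

G1 = 0 ⊕ 1 = 1
G2 = 1 ⊕ 0 = 1
G3 = 0 ⊕ 1 = 1
G4 = 1 ∧ 1 = 1
G5 = 1 ∧ 1 = 1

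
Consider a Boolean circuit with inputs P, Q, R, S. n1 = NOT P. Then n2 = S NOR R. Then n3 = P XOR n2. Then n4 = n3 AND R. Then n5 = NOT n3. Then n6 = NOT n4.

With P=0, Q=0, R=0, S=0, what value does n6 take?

n2 = 0 NOR 0 = 1
n3 = 0 XOR 1 = 1
n4 = 1 AND 0 = 0
n6 = NOT 0 = 1

1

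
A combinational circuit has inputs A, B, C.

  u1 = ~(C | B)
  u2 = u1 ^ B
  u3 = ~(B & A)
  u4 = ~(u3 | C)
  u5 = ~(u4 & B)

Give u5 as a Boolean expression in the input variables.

u3 = ~(B & A)
u4 = ~(u3 | C) = ~((~(B & A)) | C)
u5 = ~(u4 & B) = ~((~((~(B & A)) | C)) & B)

~((~((~(B & A)) | C)) & B)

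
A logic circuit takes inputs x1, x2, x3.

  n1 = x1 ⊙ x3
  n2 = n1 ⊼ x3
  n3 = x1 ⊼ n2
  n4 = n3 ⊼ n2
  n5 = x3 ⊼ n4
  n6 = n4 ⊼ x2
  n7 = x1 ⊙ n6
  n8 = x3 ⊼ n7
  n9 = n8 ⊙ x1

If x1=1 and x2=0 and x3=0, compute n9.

n1 = 1 ⊙ 0 = 0
n2 = 0 ⊼ 0 = 1
n3 = 1 ⊼ 1 = 0
n4 = 0 ⊼ 1 = 1
n6 = 1 ⊼ 0 = 1
n7 = 1 ⊙ 1 = 1
n8 = 0 ⊼ 1 = 1
n9 = 1 ⊙ 1 = 1

1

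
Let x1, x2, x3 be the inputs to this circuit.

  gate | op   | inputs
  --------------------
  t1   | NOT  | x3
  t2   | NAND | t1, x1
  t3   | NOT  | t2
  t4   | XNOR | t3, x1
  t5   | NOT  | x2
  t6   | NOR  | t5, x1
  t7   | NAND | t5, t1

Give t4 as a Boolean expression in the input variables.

NOT (NOT x3 NAND x1) XNOR x1

t1 = NOT x3
t2 = t1 NAND x1 = NOT x3 NAND x1
t3 = NOT t2 = NOT (NOT x3 NAND x1)
t4 = t3 XNOR x1 = NOT (NOT x3 NAND x1) XNOR x1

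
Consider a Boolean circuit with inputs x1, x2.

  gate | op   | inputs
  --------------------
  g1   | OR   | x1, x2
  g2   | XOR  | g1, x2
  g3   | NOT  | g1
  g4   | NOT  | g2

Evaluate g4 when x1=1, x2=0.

0

g1 = 1 OR 0 = 1
g2 = 1 XOR 0 = 1
g4 = NOT 1 = 0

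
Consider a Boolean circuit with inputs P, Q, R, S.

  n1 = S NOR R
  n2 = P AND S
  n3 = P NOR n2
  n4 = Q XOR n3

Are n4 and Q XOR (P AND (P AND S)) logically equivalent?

No

n2 = P AND S
n3 = P NOR n2 = P NOR (P AND S)
n4 = Q XOR n3 = Q XOR (P NOR (P AND S))
At P=0, Q=0, R=0, S=0: circuit gives 1, formula gives 0.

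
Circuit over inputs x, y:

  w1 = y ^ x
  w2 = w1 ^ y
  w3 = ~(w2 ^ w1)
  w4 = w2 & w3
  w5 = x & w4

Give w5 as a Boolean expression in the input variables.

w1 = y ^ x
w2 = w1 ^ y = (y ^ x) ^ y
w3 = ~(w2 ^ w1) = ~(((y ^ x) ^ y) ^ (y ^ x))
w4 = w2 & w3 = ((y ^ x) ^ y) & (~(((y ^ x) ^ y) ^ (y ^ x)))
w5 = x & w4 = x & (((y ^ x) ^ y) & (~(((y ^ x) ^ y) ^ (y ^ x))))

x & (((y ^ x) ^ y) & (~(((y ^ x) ^ y) ^ (y ^ x))))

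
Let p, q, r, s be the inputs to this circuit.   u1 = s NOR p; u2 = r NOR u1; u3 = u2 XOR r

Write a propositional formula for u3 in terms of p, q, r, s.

u1 = s NOR p
u2 = r NOR u1 = r NOR (s NOR p)
u3 = u2 XOR r = (r NOR (s NOR p)) XOR r

(r NOR (s NOR p)) XOR r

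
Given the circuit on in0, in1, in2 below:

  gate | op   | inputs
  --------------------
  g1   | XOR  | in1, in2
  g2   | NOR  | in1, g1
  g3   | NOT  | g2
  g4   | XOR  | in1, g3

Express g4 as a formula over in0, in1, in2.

in1 XOR NOT (in1 NOR (in1 XOR in2))

g1 = in1 XOR in2
g2 = in1 NOR g1 = in1 NOR (in1 XOR in2)
g3 = NOT g2 = NOT (in1 NOR (in1 XOR in2))
g4 = in1 XOR g3 = in1 XOR NOT (in1 NOR (in1 XOR in2))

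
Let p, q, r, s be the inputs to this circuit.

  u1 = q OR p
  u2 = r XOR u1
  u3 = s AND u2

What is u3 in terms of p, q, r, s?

s AND (r XOR (q OR p))

u1 = q OR p
u2 = r XOR u1 = r XOR (q OR p)
u3 = s AND u2 = s AND (r XOR (q OR p))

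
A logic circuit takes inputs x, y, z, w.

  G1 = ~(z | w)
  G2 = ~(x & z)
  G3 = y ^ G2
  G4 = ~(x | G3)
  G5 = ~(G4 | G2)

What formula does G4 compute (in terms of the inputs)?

G2 = ~(x & z)
G3 = y ^ G2 = y ^ (~(x & z))
G4 = ~(x | G3) = ~(x | (y ^ (~(x & z))))

~(x | (y ^ (~(x & z))))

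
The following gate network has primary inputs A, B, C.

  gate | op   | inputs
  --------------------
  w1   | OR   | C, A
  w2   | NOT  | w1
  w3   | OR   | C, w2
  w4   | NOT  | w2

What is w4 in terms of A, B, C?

NOT NOT (C OR A)

w1 = C OR A
w2 = NOT w1 = NOT (C OR A)
w4 = NOT w2 = NOT NOT (C OR A)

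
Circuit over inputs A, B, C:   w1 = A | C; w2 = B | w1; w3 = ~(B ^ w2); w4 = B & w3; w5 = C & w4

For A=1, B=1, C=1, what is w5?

1

w1 = 1 | 1 = 1
w2 = 1 | 1 = 1
w3 = ~(1 ^ 1) = 1
w4 = 1 & 1 = 1
w5 = 1 & 1 = 1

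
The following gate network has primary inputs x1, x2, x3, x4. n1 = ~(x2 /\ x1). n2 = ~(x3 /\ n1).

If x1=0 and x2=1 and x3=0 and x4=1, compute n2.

n1 = ~(1 /\ 0) = 1
n2 = ~(0 /\ 1) = 1

1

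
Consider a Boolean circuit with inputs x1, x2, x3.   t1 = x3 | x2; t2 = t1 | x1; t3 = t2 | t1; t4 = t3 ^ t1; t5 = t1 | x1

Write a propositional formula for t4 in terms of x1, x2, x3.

(((x3 | x2) | x1) | (x3 | x2)) ^ (x3 | x2)

t1 = x3 | x2
t2 = t1 | x1 = (x3 | x2) | x1
t3 = t2 | t1 = ((x3 | x2) | x1) | (x3 | x2)
t4 = t3 ^ t1 = (((x3 | x2) | x1) | (x3 | x2)) ^ (x3 | x2)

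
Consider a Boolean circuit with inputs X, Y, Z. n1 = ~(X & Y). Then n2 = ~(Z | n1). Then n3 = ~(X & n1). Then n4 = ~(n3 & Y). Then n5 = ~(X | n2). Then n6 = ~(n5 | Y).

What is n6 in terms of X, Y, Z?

~((~(X | (~(Z | (~(X & Y)))))) | Y)

n1 = ~(X & Y)
n2 = ~(Z | n1) = ~(Z | (~(X & Y)))
n5 = ~(X | n2) = ~(X | (~(Z | (~(X & Y)))))
n6 = ~(n5 | Y) = ~((~(X | (~(Z | (~(X & Y)))))) | Y)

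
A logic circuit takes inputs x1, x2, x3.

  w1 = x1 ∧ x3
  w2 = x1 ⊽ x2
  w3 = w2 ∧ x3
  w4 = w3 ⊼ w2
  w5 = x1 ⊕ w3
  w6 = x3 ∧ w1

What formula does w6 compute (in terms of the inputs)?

w1 = x1 ∧ x3
w6 = x3 ∧ w1 = x3 ∧ (x1 ∧ x3)

x3 ∧ (x1 ∧ x3)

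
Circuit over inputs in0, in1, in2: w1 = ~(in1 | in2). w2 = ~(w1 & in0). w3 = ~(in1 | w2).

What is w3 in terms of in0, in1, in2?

~(in1 | (~((~(in1 | in2)) & in0)))

w1 = ~(in1 | in2)
w2 = ~(w1 & in0) = ~((~(in1 | in2)) & in0)
w3 = ~(in1 | w2) = ~(in1 | (~((~(in1 | in2)) & in0)))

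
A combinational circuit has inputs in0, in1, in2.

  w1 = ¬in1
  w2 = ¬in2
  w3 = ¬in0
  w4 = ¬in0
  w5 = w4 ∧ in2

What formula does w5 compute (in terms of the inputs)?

w4 = ¬in0
w5 = w4 ∧ in2 = ¬in0 ∧ in2

¬in0 ∧ in2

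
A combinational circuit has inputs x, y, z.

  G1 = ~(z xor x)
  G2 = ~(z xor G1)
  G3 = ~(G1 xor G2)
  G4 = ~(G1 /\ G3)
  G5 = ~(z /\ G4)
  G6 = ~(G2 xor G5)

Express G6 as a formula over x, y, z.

G1 = ~(z xor x)
G2 = ~(z xor G1) = ~(z xor (~(z xor x)))
G3 = ~(G1 xor G2) = ~((~(z xor x)) xor (~(z xor (~(z xor x)))))
G4 = ~(G1 /\ G3) = ~((~(z xor x)) /\ (~((~(z xor x)) xor (~(z xor (~(z xor x)))))))
G5 = ~(z /\ G4) = ~(z /\ (~((~(z xor x)) /\ (~((~(z xor x)) xor (~(z xor (~(z xor x)))))))))
G6 = ~(G2 xor G5) = ~((~(z xor (~(z xor x)))) xor (~(z /\ (~((~(z xor x)) /\ (~((~(z xor x)) xor (~(z xor (~(z xor x)))))))))))

~((~(z xor (~(z xor x)))) xor (~(z /\ (~((~(z xor x)) /\ (~((~(z xor x)) xor (~(z xor (~(z xor x)))))))))))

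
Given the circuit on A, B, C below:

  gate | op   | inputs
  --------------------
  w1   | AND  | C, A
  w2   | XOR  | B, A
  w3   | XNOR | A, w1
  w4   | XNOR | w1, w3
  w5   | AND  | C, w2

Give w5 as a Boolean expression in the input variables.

w2 = B XOR A
w5 = C AND w2 = C AND (B XOR A)

C AND (B XOR A)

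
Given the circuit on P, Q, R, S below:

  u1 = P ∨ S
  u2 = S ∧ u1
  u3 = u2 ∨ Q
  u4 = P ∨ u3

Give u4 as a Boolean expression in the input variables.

u1 = P ∨ S
u2 = S ∧ u1 = S ∧ (P ∨ S)
u3 = u2 ∨ Q = (S ∧ (P ∨ S)) ∨ Q
u4 = P ∨ u3 = P ∨ ((S ∧ (P ∨ S)) ∨ Q)

P ∨ ((S ∧ (P ∨ S)) ∨ Q)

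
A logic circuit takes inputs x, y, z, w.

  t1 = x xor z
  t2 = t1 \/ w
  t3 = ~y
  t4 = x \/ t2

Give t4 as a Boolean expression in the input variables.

x \/ ((x xor z) \/ w)

t1 = x xor z
t2 = t1 \/ w = (x xor z) \/ w
t4 = x \/ t2 = x \/ ((x xor z) \/ w)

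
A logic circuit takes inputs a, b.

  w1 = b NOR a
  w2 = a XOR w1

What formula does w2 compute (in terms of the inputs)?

a XOR (b NOR a)

w1 = b NOR a
w2 = a XOR w1 = a XOR (b NOR a)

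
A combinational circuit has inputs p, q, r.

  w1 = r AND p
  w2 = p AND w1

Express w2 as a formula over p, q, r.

p AND (r AND p)

w1 = r AND p
w2 = p AND w1 = p AND (r AND p)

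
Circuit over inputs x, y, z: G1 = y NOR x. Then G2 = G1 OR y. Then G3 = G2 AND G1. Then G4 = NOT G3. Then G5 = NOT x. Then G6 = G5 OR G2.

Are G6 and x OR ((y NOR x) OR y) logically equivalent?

No

G1 = y NOR x
G2 = G1 OR y = (y NOR x) OR y
G5 = NOT x
G6 = G5 OR G2 = NOT x OR ((y NOR x) OR y)
At x=1, y=0, z=0: circuit gives 0, formula gives 1.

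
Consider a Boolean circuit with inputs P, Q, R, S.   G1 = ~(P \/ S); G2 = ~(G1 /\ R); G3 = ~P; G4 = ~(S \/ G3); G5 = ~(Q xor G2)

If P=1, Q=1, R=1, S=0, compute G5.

G1 = ~(1 \/ 0) = 0
G2 = ~(0 /\ 1) = 1
G5 = ~(1 xor 1) = 1

1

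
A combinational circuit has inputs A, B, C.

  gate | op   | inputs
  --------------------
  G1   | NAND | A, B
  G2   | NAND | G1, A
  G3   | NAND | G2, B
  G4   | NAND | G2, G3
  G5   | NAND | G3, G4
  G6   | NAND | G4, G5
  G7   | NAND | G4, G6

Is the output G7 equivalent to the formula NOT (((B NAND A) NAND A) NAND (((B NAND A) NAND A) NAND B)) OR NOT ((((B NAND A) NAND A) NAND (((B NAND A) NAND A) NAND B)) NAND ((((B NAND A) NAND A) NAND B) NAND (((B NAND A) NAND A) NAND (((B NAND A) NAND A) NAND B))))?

G1 = A NAND B
G2 = G1 NAND A = (A NAND B) NAND A
G3 = G2 NAND B = ((A NAND B) NAND A) NAND B
G4 = G2 NAND G3 = ((A NAND B) NAND A) NAND (((A NAND B) NAND A) NAND B)
G5 = G3 NAND G4 = (((A NAND B) NAND A) NAND B) NAND (((A NAND B) NAND A) NAND (((A NAND B) NAND A) NAND B))
G6 = G4 NAND G5 = (((A NAND B) NAND A) NAND (((A NAND B) NAND A) NAND B)) NAND ((((A NAND B) NAND A) NAND B) NAND (((A NAND B) NAND A) NAND (((A NAND B) NAND A) NAND B)))
G7 = G4 NAND G6 = (((A NAND B) NAND A) NAND (((A NAND B) NAND A) NAND B)) NAND ((((A NAND B) NAND A) NAND (((A NAND B) NAND A) NAND B)) NAND ((((A NAND B) NAND A) NAND B) NAND (((A NAND B) NAND A) NAND (((A NAND B) NAND A) NAND B))))
At A=1, B=0, C=0: circuit gives 0, formula gives 0.
At A=0, B=0, C=0: circuit gives 1, formula gives 1.
Agrees on all 8 inputs.

Yes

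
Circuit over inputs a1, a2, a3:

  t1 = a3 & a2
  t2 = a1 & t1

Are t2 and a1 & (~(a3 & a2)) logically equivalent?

No

t1 = a3 & a2
t2 = a1 & t1 = a1 & (a3 & a2)
At a1=1, a2=0, a3=0: circuit gives 0, formula gives 1.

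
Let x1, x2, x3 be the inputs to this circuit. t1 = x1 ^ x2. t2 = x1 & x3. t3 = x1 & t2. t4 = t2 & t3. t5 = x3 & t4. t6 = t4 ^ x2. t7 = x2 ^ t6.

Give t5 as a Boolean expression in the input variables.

x3 & ((x1 & x3) & (x1 & (x1 & x3)))

t2 = x1 & x3
t3 = x1 & t2 = x1 & (x1 & x3)
t4 = t2 & t3 = (x1 & x3) & (x1 & (x1 & x3))
t5 = x3 & t4 = x3 & ((x1 & x3) & (x1 & (x1 & x3)))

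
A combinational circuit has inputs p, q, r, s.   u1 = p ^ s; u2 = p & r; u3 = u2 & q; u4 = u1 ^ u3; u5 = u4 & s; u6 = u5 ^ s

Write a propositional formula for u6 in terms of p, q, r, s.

u1 = p ^ s
u2 = p & r
u3 = u2 & q = (p & r) & q
u4 = u1 ^ u3 = (p ^ s) ^ ((p & r) & q)
u5 = u4 & s = ((p ^ s) ^ ((p & r) & q)) & s
u6 = u5 ^ s = (((p ^ s) ^ ((p & r) & q)) & s) ^ s

(((p ^ s) ^ ((p & r) & q)) & s) ^ s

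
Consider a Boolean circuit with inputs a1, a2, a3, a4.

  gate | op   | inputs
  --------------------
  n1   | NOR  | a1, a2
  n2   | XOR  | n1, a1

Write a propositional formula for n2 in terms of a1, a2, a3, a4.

(a1 NOR a2) XOR a1

n1 = a1 NOR a2
n2 = n1 XOR a1 = (a1 NOR a2) XOR a1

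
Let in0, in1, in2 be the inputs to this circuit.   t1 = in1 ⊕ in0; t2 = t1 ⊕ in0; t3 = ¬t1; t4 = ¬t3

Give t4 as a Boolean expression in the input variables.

¬¬(in1 ⊕ in0)

t1 = in1 ⊕ in0
t3 = ¬t1 = ¬(in1 ⊕ in0)
t4 = ¬t3 = ¬¬(in1 ⊕ in0)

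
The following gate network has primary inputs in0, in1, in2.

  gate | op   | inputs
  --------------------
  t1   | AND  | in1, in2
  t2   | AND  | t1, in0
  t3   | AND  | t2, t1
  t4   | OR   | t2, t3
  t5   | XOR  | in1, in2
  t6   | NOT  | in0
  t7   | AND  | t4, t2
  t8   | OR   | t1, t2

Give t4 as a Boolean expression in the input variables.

t1 = in1 AND in2
t2 = t1 AND in0 = (in1 AND in2) AND in0
t3 = t2 AND t1 = ((in1 AND in2) AND in0) AND (in1 AND in2)
t4 = t2 OR t3 = ((in1 AND in2) AND in0) OR (((in1 AND in2) AND in0) AND (in1 AND in2))

((in1 AND in2) AND in0) OR (((in1 AND in2) AND in0) AND (in1 AND in2))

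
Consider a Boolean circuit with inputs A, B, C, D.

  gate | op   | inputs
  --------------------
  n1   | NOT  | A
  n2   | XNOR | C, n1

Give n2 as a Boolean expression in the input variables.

n1 = NOT A
n2 = C XNOR n1 = C XNOR NOT A

C XNOR NOT A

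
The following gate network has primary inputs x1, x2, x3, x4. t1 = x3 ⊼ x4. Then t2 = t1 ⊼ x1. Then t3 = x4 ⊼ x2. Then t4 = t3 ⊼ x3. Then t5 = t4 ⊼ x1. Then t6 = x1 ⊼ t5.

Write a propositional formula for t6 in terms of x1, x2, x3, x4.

x1 ⊼ (((x4 ⊼ x2) ⊼ x3) ⊼ x1)

t3 = x4 ⊼ x2
t4 = t3 ⊼ x3 = (x4 ⊼ x2) ⊼ x3
t5 = t4 ⊼ x1 = ((x4 ⊼ x2) ⊼ x3) ⊼ x1
t6 = x1 ⊼ t5 = x1 ⊼ (((x4 ⊼ x2) ⊼ x3) ⊼ x1)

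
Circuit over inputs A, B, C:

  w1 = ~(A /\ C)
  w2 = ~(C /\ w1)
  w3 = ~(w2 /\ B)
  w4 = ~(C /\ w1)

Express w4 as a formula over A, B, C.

~(C /\ (~(A /\ C)))

w1 = ~(A /\ C)
w4 = ~(C /\ w1) = ~(C /\ (~(A /\ C)))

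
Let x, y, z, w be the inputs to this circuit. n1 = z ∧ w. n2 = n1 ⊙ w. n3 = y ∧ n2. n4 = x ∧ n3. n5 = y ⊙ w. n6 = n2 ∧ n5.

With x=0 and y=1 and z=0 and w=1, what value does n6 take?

n1 = 0 ∧ 1 = 0
n2 = 0 ⊙ 1 = 0
n5 = 1 ⊙ 1 = 1
n6 = 0 ∧ 1 = 0

0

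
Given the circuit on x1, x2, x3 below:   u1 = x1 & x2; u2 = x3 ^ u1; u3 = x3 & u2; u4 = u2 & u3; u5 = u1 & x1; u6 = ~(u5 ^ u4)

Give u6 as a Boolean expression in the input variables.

u1 = x1 & x2
u2 = x3 ^ u1 = x3 ^ (x1 & x2)
u3 = x3 & u2 = x3 & (x3 ^ (x1 & x2))
u4 = u2 & u3 = (x3 ^ (x1 & x2)) & (x3 & (x3 ^ (x1 & x2)))
u5 = u1 & x1 = (x1 & x2) & x1
u6 = ~(u5 ^ u4) = ~(((x1 & x2) & x1) ^ ((x3 ^ (x1 & x2)) & (x3 & (x3 ^ (x1 & x2)))))

~(((x1 & x2) & x1) ^ ((x3 ^ (x1 & x2)) & (x3 & (x3 ^ (x1 & x2)))))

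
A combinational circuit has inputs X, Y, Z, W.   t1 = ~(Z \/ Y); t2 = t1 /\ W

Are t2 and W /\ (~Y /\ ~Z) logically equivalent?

t1 = ~(Z \/ Y)
t2 = t1 /\ W = (~(Z \/ Y)) /\ W
At X=0, Y=0, Z=0, W=0: circuit gives 0, formula gives 0.
At X=0, Y=0, Z=0, W=1: circuit gives 1, formula gives 1.
Agrees on all 16 inputs.

Yes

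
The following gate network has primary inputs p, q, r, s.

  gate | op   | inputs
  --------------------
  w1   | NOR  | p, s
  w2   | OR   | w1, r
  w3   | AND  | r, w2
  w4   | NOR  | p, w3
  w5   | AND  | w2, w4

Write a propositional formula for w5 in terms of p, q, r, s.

((p NOR s) OR r) AND (p NOR (r AND ((p NOR s) OR r)))

w1 = p NOR s
w2 = w1 OR r = (p NOR s) OR r
w3 = r AND w2 = r AND ((p NOR s) OR r)
w4 = p NOR w3 = p NOR (r AND ((p NOR s) OR r))
w5 = w2 AND w4 = ((p NOR s) OR r) AND (p NOR (r AND ((p NOR s) OR r)))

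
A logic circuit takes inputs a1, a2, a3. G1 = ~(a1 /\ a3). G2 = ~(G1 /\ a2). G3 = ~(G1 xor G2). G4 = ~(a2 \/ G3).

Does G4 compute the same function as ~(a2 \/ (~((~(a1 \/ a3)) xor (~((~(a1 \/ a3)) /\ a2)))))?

G1 = ~(a1 /\ a3)
G2 = ~(G1 /\ a2) = ~((~(a1 /\ a3)) /\ a2)
G3 = ~(G1 xor G2) = ~((~(a1 /\ a3)) xor (~((~(a1 /\ a3)) /\ a2)))
G4 = ~(a2 \/ G3) = ~(a2 \/ (~((~(a1 /\ a3)) xor (~((~(a1 /\ a3)) /\ a2)))))
At a1=0, a2=0, a3=1: circuit gives 0, formula gives 1.

No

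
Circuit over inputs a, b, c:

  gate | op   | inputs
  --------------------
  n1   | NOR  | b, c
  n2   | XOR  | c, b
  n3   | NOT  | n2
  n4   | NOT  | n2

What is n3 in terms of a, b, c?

NOT (c XOR b)

n2 = c XOR b
n3 = NOT n2 = NOT (c XOR b)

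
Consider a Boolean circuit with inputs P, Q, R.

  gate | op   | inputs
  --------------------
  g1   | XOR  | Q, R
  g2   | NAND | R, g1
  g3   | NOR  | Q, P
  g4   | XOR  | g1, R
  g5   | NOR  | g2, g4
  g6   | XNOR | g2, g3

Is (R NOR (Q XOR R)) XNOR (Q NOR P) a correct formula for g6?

No

g1 = Q XOR R
g2 = R NAND g1 = R NAND (Q XOR R)
g3 = Q NOR P
g6 = g2 XNOR g3 = (R NAND (Q XOR R)) XNOR (Q NOR P)
At P=0, Q=1, R=0: circuit gives 0, formula gives 1.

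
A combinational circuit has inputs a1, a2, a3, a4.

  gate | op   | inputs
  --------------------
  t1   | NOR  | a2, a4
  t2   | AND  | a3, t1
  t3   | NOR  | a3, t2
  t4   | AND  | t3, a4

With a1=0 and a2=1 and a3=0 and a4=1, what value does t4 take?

1

t1 = 1 NOR 1 = 0
t2 = 0 AND 0 = 0
t3 = 0 NOR 0 = 1
t4 = 1 AND 1 = 1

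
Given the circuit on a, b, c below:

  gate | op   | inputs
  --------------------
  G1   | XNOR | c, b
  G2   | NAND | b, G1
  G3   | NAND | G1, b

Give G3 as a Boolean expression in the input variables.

G1 = c XNOR b
G3 = G1 NAND b = (c XNOR b) NAND b

(c XNOR b) NAND b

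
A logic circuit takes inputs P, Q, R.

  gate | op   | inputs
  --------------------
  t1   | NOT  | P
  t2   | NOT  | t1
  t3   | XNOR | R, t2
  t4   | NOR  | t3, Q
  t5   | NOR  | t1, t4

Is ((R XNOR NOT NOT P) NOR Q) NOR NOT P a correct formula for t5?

t1 = NOT P
t2 = NOT t1 = NOT NOT P
t3 = R XNOR t2 = R XNOR NOT NOT P
t4 = t3 NOR Q = (R XNOR NOT NOT P) NOR Q
t5 = t1 NOR t4 = NOT P NOR ((R XNOR NOT NOT P) NOR Q)
At P=0, Q=0, R=0: circuit gives 0, formula gives 0.
At P=1, Q=0, R=1: circuit gives 1, formula gives 1.
Agrees on all 8 inputs.

Yes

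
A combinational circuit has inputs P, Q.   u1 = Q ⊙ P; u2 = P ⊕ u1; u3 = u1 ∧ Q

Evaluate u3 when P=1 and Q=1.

u1 = 1 ⊙ 1 = 1
u3 = 1 ∧ 1 = 1

1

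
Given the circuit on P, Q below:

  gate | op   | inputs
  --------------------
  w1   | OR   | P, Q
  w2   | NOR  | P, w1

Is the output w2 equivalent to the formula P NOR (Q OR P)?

Yes

w1 = P OR Q
w2 = P NOR w1 = P NOR (P OR Q)
At P=0, Q=1: circuit gives 0, formula gives 0.
At P=0, Q=0: circuit gives 1, formula gives 1.
Agrees on all 4 inputs.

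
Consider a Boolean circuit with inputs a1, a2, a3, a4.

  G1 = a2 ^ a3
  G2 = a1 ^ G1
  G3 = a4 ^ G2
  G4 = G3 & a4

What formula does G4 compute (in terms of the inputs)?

(a4 ^ (a1 ^ (a2 ^ a3))) & a4

G1 = a2 ^ a3
G2 = a1 ^ G1 = a1 ^ (a2 ^ a3)
G3 = a4 ^ G2 = a4 ^ (a1 ^ (a2 ^ a3))
G4 = G3 & a4 = (a4 ^ (a1 ^ (a2 ^ a3))) & a4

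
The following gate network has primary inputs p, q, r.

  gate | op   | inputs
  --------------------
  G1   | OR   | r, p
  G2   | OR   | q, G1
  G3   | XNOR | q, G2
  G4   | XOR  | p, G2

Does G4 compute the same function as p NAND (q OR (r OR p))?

No

G1 = r OR p
G2 = q OR G1 = q OR (r OR p)
G4 = p XOR G2 = p XOR (q OR (r OR p))
At p=0, q=0, r=0: circuit gives 0, formula gives 1.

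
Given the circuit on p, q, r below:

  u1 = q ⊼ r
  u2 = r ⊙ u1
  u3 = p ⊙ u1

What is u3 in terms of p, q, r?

u1 = q ⊼ r
u3 = p ⊙ u1 = p ⊙ (q ⊼ r)

p ⊙ (q ⊼ r)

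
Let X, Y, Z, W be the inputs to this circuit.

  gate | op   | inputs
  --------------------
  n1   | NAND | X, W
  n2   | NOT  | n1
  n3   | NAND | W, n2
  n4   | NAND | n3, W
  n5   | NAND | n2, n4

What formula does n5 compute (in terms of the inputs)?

n1 = X NAND W
n2 = NOT n1 = NOT (X NAND W)
n3 = W NAND n2 = W NAND NOT (X NAND W)
n4 = n3 NAND W = (W NAND NOT (X NAND W)) NAND W
n5 = n2 NAND n4 = NOT (X NAND W) NAND ((W NAND NOT (X NAND W)) NAND W)

NOT (X NAND W) NAND ((W NAND NOT (X NAND W)) NAND W)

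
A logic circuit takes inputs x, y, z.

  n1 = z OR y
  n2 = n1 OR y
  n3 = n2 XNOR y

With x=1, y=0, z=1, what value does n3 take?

n1 = 1 OR 0 = 1
n2 = 1 OR 0 = 1
n3 = 1 XNOR 0 = 0

0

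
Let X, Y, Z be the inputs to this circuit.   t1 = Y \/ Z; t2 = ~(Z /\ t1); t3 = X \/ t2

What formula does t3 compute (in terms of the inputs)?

t1 = Y \/ Z
t2 = ~(Z /\ t1) = ~(Z /\ (Y \/ Z))
t3 = X \/ t2 = X \/ (~(Z /\ (Y \/ Z)))

X \/ (~(Z /\ (Y \/ Z)))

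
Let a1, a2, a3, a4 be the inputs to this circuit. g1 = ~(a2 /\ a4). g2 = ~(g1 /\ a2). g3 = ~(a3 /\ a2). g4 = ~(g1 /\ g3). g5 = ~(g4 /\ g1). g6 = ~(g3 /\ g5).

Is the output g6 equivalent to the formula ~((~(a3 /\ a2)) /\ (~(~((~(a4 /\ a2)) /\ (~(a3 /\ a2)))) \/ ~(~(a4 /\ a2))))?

Yes

g1 = ~(a2 /\ a4)
g3 = ~(a3 /\ a2)
g4 = ~(g1 /\ g3) = ~((~(a2 /\ a4)) /\ (~(a3 /\ a2)))
g5 = ~(g4 /\ g1) = ~((~((~(a2 /\ a4)) /\ (~(a3 /\ a2)))) /\ (~(a2 /\ a4)))
g6 = ~(g3 /\ g5) = ~((~(a3 /\ a2)) /\ (~((~((~(a2 /\ a4)) /\ (~(a3 /\ a2)))) /\ (~(a2 /\ a4)))))
At a1=0, a2=0, a3=0, a4=0: circuit gives 0, formula gives 0.
At a1=0, a2=1, a3=1, a4=0: circuit gives 1, formula gives 1.
Agrees on all 16 inputs.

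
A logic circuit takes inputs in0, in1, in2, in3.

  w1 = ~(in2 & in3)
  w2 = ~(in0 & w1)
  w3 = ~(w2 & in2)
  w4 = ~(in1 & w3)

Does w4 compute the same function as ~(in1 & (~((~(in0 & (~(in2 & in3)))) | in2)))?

w1 = ~(in2 & in3)
w2 = ~(in0 & w1) = ~(in0 & (~(in2 & in3)))
w3 = ~(w2 & in2) = ~((~(in0 & (~(in2 & in3)))) & in2)
w4 = ~(in1 & w3) = ~(in1 & (~((~(in0 & (~(in2 & in3)))) & in2)))
At in0=0, in1=1, in2=0, in3=0: circuit gives 0, formula gives 1.

No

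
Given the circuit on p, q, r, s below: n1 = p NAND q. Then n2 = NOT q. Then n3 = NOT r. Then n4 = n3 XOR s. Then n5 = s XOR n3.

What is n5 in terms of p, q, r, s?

s XOR NOT r

n3 = NOT r
n5 = s XOR n3 = s XOR NOT r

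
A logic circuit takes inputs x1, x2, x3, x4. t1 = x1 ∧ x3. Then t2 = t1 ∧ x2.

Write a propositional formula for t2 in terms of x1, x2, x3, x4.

t1 = x1 ∧ x3
t2 = t1 ∧ x2 = (x1 ∧ x3) ∧ x2

(x1 ∧ x3) ∧ x2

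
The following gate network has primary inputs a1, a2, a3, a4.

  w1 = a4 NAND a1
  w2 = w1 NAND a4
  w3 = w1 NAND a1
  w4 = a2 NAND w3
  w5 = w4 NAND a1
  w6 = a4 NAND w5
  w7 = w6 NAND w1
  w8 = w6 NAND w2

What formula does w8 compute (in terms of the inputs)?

w1 = a4 NAND a1
w2 = w1 NAND a4 = (a4 NAND a1) NAND a4
w3 = w1 NAND a1 = (a4 NAND a1) NAND a1
w4 = a2 NAND w3 = a2 NAND ((a4 NAND a1) NAND a1)
w5 = w4 NAND a1 = (a2 NAND ((a4 NAND a1) NAND a1)) NAND a1
w6 = a4 NAND w5 = a4 NAND ((a2 NAND ((a4 NAND a1) NAND a1)) NAND a1)
w8 = w6 NAND w2 = (a4 NAND ((a2 NAND ((a4 NAND a1) NAND a1)) NAND a1)) NAND ((a4 NAND a1) NAND a4)

(a4 NAND ((a2 NAND ((a4 NAND a1) NAND a1)) NAND a1)) NAND ((a4 NAND a1) NAND a4)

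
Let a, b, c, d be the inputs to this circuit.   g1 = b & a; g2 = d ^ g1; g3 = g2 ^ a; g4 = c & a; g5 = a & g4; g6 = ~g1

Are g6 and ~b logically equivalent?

No

g1 = b & a
g6 = ~g1 = ~(b & a)
At a=0, b=1, c=0, d=0: circuit gives 1, formula gives 0.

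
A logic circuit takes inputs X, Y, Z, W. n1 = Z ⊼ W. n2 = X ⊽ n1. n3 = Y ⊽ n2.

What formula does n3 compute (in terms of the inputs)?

Y ⊽ (X ⊽ (Z ⊼ W))

n1 = Z ⊼ W
n2 = X ⊽ n1 = X ⊽ (Z ⊼ W)
n3 = Y ⊽ n2 = Y ⊽ (X ⊽ (Z ⊼ W))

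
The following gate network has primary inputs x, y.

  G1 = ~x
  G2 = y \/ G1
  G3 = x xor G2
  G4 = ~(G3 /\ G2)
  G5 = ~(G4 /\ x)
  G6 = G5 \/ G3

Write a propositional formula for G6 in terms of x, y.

G1 = ~x
G2 = y \/ G1 = y \/ ~x
G3 = x xor G2 = x xor (y \/ ~x)
G4 = ~(G3 /\ G2) = ~((x xor (y \/ ~x)) /\ (y \/ ~x))
G5 = ~(G4 /\ x) = ~((~((x xor (y \/ ~x)) /\ (y \/ ~x))) /\ x)
G6 = G5 \/ G3 = (~((~((x xor (y \/ ~x)) /\ (y \/ ~x))) /\ x)) \/ (x xor (y \/ ~x))

(~((~((x xor (y \/ ~x)) /\ (y \/ ~x))) /\ x)) \/ (x xor (y \/ ~x))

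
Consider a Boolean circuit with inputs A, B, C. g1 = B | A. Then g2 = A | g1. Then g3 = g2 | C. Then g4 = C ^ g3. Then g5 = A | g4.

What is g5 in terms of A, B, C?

A | (C ^ ((A | (B | A)) | C))

g1 = B | A
g2 = A | g1 = A | (B | A)
g3 = g2 | C = (A | (B | A)) | C
g4 = C ^ g3 = C ^ ((A | (B | A)) | C)
g5 = A | g4 = A | (C ^ ((A | (B | A)) | C))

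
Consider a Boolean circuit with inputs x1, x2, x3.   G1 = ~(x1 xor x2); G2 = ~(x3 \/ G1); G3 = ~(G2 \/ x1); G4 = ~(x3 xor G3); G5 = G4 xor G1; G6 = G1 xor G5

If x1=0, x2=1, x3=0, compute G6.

1

G1 = ~(0 xor 1) = 0
G2 = ~(0 \/ 0) = 1
G3 = ~(1 \/ 0) = 0
G4 = ~(0 xor 0) = 1
G5 = 1 xor 0 = 1
G6 = 0 xor 1 = 1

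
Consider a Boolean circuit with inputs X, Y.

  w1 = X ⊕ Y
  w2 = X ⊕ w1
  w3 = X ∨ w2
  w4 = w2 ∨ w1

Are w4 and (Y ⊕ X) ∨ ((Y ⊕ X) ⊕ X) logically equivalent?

w1 = X ⊕ Y
w2 = X ⊕ w1 = X ⊕ (X ⊕ Y)
w4 = w2 ∨ w1 = (X ⊕ (X ⊕ Y)) ∨ (X ⊕ Y)
At X=0, Y=0: circuit gives 0, formula gives 0.
At X=0, Y=1: circuit gives 1, formula gives 1.
Agrees on all 4 inputs.

Yes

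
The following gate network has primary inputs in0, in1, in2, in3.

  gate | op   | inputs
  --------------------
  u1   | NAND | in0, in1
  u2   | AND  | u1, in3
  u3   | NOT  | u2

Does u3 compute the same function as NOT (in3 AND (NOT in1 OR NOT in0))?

u1 = in0 NAND in1
u2 = u1 AND in3 = (in0 NAND in1) AND in3
u3 = NOT u2 = NOT ((in0 NAND in1) AND in3)
At in0=0, in1=0, in2=0, in3=1: circuit gives 0, formula gives 0.
At in0=0, in1=0, in2=0, in3=0: circuit gives 1, formula gives 1.
Agrees on all 16 inputs.

Yes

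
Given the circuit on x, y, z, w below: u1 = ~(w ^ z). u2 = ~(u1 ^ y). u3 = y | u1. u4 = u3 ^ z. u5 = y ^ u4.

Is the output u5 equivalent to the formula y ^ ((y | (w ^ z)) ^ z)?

No

u1 = ~(w ^ z)
u3 = y | u1 = y | (~(w ^ z))
u4 = u3 ^ z = (y | (~(w ^ z))) ^ z
u5 = y ^ u4 = y ^ ((y | (~(w ^ z))) ^ z)
At x=0, y=0, z=0, w=0: circuit gives 1, formula gives 0.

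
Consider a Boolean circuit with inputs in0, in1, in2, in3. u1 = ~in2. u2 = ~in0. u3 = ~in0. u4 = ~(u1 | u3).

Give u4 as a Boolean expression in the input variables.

u1 = ~in2
u3 = ~in0
u4 = ~(u1 | u3) = ~(~in2 | ~in0)

~(~in2 | ~in0)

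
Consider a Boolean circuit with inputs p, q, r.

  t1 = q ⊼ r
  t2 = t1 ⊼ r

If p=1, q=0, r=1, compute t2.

t1 = 0 ⊼ 1 = 1
t2 = 1 ⊼ 1 = 0

0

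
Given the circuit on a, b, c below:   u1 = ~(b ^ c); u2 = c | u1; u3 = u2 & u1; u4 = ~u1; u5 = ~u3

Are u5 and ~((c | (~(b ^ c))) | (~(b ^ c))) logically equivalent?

u1 = ~(b ^ c)
u2 = c | u1 = c | (~(b ^ c))
u3 = u2 & u1 = (c | (~(b ^ c))) & (~(b ^ c))
u5 = ~u3 = ~((c | (~(b ^ c))) & (~(b ^ c)))
At a=0, b=0, c=1: circuit gives 1, formula gives 0.

No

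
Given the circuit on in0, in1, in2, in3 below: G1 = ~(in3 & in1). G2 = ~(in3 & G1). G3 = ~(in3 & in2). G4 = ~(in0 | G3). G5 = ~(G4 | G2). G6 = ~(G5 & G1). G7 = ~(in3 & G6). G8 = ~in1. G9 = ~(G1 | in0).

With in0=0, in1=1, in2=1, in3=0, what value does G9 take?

0

G1 = ~(0 & 1) = 1
G9 = ~(1 | 0) = 0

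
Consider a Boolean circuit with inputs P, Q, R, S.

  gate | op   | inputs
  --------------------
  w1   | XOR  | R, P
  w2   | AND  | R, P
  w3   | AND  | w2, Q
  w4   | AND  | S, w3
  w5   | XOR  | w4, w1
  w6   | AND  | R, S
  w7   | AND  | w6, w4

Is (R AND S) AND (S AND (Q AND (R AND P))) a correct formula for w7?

w2 = R AND P
w3 = w2 AND Q = (R AND P) AND Q
w4 = S AND w3 = S AND ((R AND P) AND Q)
w6 = R AND S
w7 = w6 AND w4 = (R AND S) AND (S AND ((R AND P) AND Q))
At P=0, Q=0, R=0, S=0: circuit gives 0, formula gives 0.
At P=1, Q=1, R=1, S=1: circuit gives 1, formula gives 1.
Agrees on all 16 inputs.

Yes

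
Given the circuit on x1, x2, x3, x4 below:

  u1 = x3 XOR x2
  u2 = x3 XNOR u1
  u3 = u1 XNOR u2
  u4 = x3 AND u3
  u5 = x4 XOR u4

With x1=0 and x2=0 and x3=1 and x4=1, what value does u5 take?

u1 = 1 XOR 0 = 1
u2 = 1 XNOR 1 = 1
u3 = 1 XNOR 1 = 1
u4 = 1 AND 1 = 1
u5 = 1 XOR 1 = 0

0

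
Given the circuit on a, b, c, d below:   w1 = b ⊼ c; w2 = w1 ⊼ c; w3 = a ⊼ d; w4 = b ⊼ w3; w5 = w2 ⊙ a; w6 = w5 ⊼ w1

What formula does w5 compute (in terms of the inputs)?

((b ⊼ c) ⊼ c) ⊙ a

w1 = b ⊼ c
w2 = w1 ⊼ c = (b ⊼ c) ⊼ c
w5 = w2 ⊙ a = ((b ⊼ c) ⊼ c) ⊙ a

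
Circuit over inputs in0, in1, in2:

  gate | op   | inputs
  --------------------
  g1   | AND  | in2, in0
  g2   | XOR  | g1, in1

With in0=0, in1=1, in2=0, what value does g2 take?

g1 = 0 AND 0 = 0
g2 = 0 XOR 1 = 1

1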